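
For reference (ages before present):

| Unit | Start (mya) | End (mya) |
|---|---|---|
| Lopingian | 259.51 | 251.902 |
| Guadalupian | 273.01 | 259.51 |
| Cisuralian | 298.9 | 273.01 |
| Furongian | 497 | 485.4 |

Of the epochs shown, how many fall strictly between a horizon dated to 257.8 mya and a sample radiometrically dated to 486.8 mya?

2

The older date is 486.8 Ma and the younger is 257.8 Ma.
Epochs with start < 486.8 and end > 257.8 Ma: Cisuralian (298.9–273.01), Guadalupian (273.01–259.51).
That is 2 complete epochs.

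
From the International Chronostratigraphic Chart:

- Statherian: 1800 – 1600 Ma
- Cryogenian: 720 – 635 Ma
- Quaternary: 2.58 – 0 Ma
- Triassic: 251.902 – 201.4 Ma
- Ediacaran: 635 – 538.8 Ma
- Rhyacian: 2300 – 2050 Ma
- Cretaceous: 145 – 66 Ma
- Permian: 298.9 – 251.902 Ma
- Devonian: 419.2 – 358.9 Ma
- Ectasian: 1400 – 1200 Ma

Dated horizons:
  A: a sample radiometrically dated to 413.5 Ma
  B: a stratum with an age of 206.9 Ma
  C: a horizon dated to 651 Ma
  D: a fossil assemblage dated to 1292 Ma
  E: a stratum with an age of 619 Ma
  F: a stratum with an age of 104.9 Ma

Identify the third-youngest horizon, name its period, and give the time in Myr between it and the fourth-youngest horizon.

A, in the Devonian; 205.5 million years to E

Smaller Ma means younger, so youngest first: F 104.9 < B 206.9 < A 413.5 < E 619 < C 651 < D 1292.
Counting 3 along gives A (413.5 Ma); the excerpt puts that inside the Devonian, 419.2–358.9 Ma.
Next in line is E (619 Ma), and 619 − 413.5 = 205.5 Myr.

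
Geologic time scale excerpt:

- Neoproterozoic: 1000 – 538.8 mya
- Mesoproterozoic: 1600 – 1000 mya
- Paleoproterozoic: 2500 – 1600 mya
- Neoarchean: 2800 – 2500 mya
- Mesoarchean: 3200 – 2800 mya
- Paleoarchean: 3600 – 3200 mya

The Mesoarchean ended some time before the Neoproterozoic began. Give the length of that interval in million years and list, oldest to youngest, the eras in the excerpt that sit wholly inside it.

The Mesoarchean closes at 2800 Ma and the Neoproterozoic opens at 1000 Ma, so the interval is 2800 − 1000 = 1800 Myr.
An era fits inside if it starts at or after 2800 Ma and ends at or before 1000 Ma; oldest first that gives Neoarchean, Paleoproterozoic, Mesoproterozoic.

1800 million years; Neoarchean, Paleoproterozoic, Mesoproterozoic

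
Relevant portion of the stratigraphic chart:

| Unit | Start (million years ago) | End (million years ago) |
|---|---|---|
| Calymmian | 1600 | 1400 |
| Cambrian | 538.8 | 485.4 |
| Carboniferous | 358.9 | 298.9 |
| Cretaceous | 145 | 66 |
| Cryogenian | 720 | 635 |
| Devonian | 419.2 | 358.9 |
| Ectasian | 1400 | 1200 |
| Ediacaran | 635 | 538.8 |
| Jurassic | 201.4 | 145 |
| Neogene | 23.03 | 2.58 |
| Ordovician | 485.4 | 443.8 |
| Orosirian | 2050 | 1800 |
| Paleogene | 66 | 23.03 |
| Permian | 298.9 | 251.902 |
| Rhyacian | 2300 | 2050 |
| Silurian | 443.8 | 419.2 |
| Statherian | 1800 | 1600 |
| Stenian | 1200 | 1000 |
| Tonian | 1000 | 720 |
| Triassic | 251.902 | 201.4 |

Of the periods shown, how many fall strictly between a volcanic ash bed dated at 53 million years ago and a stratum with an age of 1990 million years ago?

16

The older date is 1990 Ma and the younger is 53 Ma.
Periods with start < 1990 and end > 53 Ma: Statherian (1800–1600), Calymmian (1600–1400), Ectasian (1400–1200), Stenian (1200–1000), Tonian (1000–720), Cryogenian (720–635), Ediacaran (635–538.8), Cambrian (538.8–485.4), Ordovician (485.4–443.8), Silurian (443.8–419.2), Devonian (419.2–358.9), Carboniferous (358.9–298.9), Permian (298.9–251.902), Triassic (251.902–201.4), Jurassic (201.4–145), Cretaceous (145–66).
That is 16 complete periods.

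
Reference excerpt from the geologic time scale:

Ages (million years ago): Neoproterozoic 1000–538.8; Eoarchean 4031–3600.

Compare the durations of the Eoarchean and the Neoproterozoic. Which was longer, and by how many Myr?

Neoproterozoic, by 30.2 million years

Eoarchean: 4031 − 3600 = 431 Myr.
Neoproterozoic: 1000 − 538.8 = 461.2 Myr.
Difference: 461.2 − 431 = 30.2 Myr, so the Neoproterozoic was longer.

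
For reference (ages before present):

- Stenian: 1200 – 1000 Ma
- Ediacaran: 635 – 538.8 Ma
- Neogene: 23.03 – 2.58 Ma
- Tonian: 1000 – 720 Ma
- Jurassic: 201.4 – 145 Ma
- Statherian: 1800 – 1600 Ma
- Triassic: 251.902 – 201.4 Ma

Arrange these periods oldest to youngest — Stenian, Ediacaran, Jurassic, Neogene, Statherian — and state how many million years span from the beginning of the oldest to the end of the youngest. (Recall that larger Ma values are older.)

Statherian → Stenian → Ediacaran → Jurassic → Neogene; total span 1797.42 Myr

Start ages (Ma): Statherian 1800, Stenian 1200, Ediacaran 635, Jurassic 201.4, Neogene 23.03.
Ordered oldest to youngest: Statherian, Stenian, Ediacaran, Jurassic, Neogene.
Span = 1800 − 2.58 = 1797.42 Myr.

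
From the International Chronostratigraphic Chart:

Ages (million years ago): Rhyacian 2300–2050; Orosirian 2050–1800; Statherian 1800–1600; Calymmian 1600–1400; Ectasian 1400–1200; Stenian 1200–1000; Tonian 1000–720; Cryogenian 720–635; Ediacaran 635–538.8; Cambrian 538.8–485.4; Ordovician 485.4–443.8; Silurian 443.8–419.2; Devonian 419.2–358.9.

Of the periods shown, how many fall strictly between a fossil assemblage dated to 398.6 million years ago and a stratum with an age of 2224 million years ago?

11

The older date is 2224 Ma and the younger is 398.6 Ma.
Periods with start < 2224 and end > 398.6 Ma: Orosirian (2050–1800), Statherian (1800–1600), Calymmian (1600–1400), Ectasian (1400–1200), Stenian (1200–1000), Tonian (1000–720), Cryogenian (720–635), Ediacaran (635–538.8), Cambrian (538.8–485.4), Ordovician (485.4–443.8), Silurian (443.8–419.2).
That is 11 complete periods.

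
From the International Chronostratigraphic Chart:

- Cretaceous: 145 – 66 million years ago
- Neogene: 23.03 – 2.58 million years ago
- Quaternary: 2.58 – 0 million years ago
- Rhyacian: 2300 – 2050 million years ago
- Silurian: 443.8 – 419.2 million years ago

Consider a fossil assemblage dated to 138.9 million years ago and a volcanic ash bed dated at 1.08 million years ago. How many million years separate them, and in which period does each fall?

137.82 million years apart; the first in the Cretaceous, the second in the Quaternary

Elapsed time: 138.9 − 1.08 = 137.82 Myr.
138.9 Ma lies within 145–66 Ma: Cretaceous.
1.08 Ma lies within 2.58–0 Ma: Quaternary.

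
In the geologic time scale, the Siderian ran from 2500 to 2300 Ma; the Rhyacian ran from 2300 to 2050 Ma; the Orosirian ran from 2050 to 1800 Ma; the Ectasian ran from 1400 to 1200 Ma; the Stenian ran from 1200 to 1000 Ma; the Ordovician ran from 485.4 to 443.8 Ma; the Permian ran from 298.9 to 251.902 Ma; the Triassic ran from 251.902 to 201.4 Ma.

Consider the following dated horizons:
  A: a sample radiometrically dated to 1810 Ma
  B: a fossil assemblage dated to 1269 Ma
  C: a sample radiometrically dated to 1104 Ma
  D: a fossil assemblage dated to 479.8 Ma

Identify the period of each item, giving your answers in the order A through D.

A — Orosirian; B — Ectasian; C — Stenian; D — Ordovician

A: 1810 Ma lies in 2050–1800 Ma, so Orosirian.
B: 1269 Ma lies in 1400–1200 Ma, so Ectasian.
C: 1104 Ma lies in 1200–1000 Ma, so Stenian.
D: 479.8 Ma lies in 485.4–443.8 Ma, so Ordovician.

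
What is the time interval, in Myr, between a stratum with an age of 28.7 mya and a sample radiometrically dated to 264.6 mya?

235.9 million years

264.6 − 28.7 = 235.9 million years.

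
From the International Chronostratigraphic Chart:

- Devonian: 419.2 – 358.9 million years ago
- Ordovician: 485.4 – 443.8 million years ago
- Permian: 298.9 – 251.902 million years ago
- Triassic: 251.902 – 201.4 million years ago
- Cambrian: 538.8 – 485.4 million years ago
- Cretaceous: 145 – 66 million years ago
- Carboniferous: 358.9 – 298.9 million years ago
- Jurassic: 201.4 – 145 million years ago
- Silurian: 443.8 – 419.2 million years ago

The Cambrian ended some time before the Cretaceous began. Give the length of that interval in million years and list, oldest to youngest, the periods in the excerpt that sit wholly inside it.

End of Cambrian = 485.4 Ma; start of Cretaceous = 145 Ma.
Gap = 485.4 − 145 = 340.4 Myr.
Periods wholly inside 485.4–145 Ma: Ordovician (485.4–443.8), Silurian (443.8–419.2), Devonian (419.2–358.9), Carboniferous (358.9–298.9), Permian (298.9–251.902), Triassic (251.902–201.4), Jurassic (201.4–145).

340.4 million years; Ordovician, Silurian, Devonian, Carboniferous, Permian, Triassic, Jurassic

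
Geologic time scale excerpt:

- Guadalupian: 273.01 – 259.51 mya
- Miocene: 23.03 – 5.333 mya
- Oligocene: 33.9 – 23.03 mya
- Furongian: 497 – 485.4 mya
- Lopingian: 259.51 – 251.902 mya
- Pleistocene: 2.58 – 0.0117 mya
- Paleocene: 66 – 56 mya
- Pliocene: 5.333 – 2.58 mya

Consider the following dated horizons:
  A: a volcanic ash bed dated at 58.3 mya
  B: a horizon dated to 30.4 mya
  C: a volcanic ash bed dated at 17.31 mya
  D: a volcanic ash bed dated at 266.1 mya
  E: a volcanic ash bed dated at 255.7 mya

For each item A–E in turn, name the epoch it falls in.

A — Paleocene; B — Oligocene; C — Miocene; D — Guadalupian; E — Lopingian

Match each age against the start–end ranges in the excerpt: A = 58.3 Ma → Paleocene (66–56); B = 30.4 Ma → Oligocene (33.9–23.03); C = 17.31 Ma → Miocene (23.03–5.333); D = 266.1 Ma → Guadalupian (273.01–259.51); E = 255.7 Ma → Lopingian (259.51–251.902).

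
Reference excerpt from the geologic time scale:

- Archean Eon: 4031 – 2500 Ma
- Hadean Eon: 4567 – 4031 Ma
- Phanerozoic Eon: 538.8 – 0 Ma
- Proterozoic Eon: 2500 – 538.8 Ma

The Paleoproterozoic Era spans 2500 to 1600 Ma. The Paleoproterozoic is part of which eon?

Proterozoic

The Paleoproterozoic (2500–1600 Ma) lies entirely within 2500–538.8 Ma, the Proterozoic Eon.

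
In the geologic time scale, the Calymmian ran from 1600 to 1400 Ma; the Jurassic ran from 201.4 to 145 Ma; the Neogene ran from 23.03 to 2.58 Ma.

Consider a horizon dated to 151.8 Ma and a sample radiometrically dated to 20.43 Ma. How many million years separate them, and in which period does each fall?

Elapsed time: 151.8 − 20.43 = 131.37 Myr.
151.8 Ma lies within 201.4–145 Ma: Jurassic.
20.43 Ma lies within 23.03–2.58 Ma: Neogene.

131.37 million years apart; the first in the Jurassic, the second in the Neogene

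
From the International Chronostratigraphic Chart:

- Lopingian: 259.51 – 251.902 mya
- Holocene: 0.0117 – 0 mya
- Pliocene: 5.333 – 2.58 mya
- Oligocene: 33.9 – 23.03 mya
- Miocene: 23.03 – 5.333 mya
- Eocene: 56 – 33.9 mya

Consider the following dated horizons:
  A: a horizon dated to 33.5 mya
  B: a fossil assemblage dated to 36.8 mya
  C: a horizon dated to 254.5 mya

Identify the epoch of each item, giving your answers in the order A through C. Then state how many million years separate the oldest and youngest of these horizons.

A — Oligocene; B — Eocene; C — Lopingian; span 221 million years

A: 33.5 Ma lies in 33.9–23.03 Ma, so Oligocene.
B: 36.8 Ma lies in 56–33.9 Ma, so Eocene.
C: 254.5 Ma lies in 259.51–251.902 Ma, so Lopingian.
Oldest = 254.5 Ma, youngest = 33.5 Ma → span 221 Myr.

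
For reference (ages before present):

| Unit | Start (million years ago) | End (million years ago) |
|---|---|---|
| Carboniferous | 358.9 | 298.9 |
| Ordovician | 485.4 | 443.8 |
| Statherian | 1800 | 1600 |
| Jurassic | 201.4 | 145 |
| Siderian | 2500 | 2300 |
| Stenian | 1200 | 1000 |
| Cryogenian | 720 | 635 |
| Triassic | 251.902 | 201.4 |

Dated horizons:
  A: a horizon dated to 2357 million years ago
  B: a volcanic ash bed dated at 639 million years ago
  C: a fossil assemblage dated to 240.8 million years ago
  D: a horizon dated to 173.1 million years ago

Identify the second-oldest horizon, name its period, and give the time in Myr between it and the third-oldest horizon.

B, in the Cryogenian; 398.2 million years to C

Sorted oldest-first by Ma: A (2357), B (639), C (240.8), D (173.1).
The second oldest is B at 639 Ma, which lies in 720–635 Ma: the Cryogenian.
The third oldest is C at 240.8 Ma; separation = |639 − 240.8| = 398.2 Myr.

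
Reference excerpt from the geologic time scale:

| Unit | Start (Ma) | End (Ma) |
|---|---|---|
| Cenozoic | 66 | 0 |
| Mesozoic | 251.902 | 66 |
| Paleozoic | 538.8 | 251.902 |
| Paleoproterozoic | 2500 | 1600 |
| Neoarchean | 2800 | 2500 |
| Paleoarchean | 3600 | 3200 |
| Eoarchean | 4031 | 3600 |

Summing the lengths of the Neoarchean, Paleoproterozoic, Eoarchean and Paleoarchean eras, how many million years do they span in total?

Each duration: Neoarchean = 300; Paleoproterozoic = 900; Eoarchean = 431; Paleoarchean = 400.
Sum: 300 + 900 + 431 + 400 = 2031 Myr.

2031 million years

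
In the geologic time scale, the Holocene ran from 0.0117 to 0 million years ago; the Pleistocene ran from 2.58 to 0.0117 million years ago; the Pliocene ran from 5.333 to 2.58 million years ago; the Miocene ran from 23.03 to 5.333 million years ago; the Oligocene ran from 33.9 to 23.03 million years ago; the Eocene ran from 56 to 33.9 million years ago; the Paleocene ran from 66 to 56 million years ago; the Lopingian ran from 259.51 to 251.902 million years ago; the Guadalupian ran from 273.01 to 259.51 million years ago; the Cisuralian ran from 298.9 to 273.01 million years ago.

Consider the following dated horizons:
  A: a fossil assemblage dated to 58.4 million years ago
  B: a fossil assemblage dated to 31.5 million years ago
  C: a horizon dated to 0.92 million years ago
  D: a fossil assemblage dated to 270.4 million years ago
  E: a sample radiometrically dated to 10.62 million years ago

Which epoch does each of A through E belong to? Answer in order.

A — Paleocene; B — Oligocene; C — Pleistocene; D — Guadalupian; E — Miocene

A: 58.4 Ma lies in 66–56 Ma, so Paleocene.
B: 31.5 Ma lies in 33.9–23.03 Ma, so Oligocene.
C: 0.92 Ma lies in 2.58–0.0117 Ma, so Pleistocene.
D: 270.4 Ma lies in 273.01–259.51 Ma, so Guadalupian.
E: 10.62 Ma lies in 23.03–5.333 Ma, so Miocene.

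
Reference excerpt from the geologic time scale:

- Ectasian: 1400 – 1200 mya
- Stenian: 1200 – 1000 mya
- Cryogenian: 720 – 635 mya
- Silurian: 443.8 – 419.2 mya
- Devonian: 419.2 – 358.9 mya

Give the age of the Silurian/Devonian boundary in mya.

419.2 mya

The Silurian ends and the Devonian begins at 419.2 mya.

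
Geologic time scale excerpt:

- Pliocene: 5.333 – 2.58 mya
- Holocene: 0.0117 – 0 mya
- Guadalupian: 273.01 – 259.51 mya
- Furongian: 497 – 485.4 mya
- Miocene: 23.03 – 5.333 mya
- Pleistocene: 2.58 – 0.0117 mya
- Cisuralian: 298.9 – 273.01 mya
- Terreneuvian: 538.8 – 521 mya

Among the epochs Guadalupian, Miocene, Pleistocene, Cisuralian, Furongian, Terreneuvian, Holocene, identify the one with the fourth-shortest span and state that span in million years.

Guadalupian, 13.5 million years

Start − end for each: Guadalupian 273.01 − 259.51 = 13.5; Miocene 23.03 − 5.333 = 17.697; Pleistocene 2.58 − 0.0117 = 2.5683; Cisuralian 298.9 − 273.01 = 25.89; Furongian 497 − 485.4 = 11.6; Terreneuvian 538.8 − 521 = 17.8; Holocene 0.0117 − 0 = 0.0117.
Ranking these from shortest: Holocene < Pleistocene < Furongian < Guadalupian < Miocene < Terreneuvian < Cisuralian.
Position 4 in that ranking is Guadalupian, which lasted 13.5 Myr.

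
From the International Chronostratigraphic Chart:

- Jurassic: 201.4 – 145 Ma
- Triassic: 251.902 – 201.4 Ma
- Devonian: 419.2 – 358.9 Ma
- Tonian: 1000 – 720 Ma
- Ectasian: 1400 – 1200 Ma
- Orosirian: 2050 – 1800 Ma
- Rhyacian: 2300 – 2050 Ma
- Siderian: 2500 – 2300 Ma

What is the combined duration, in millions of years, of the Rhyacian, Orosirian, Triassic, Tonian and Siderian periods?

Duration is start − end for each: (2300 − 2050) + (2050 − 1800) + (251.902 − 201.4) + (1000 − 720) + (2500 − 2300).
That is 250 + 250 + 50.502 + 280 + 200, which totals 1030.502 million years.

1030.502 million years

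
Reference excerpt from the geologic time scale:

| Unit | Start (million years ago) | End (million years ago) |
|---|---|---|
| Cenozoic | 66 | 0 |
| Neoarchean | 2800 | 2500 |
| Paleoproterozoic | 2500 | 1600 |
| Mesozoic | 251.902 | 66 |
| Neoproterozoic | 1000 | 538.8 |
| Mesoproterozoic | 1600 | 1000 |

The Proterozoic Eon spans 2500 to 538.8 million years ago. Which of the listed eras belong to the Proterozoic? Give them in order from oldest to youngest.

Eras with both bounds inside 2500–538.8 Ma: Paleoproterozoic (2500–1600), Mesoproterozoic (1600–1000), Neoproterozoic (1000–538.8).

Paleoproterozoic, Mesoproterozoic, Neoproterozoic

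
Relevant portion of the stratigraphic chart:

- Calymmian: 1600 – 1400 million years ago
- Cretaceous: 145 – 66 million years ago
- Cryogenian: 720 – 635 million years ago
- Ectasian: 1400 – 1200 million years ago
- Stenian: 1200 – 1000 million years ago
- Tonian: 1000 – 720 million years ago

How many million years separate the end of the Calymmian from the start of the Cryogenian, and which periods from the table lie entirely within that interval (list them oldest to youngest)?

The Calymmian closes at 1400 Ma and the Cryogenian opens at 720 Ma, so the interval is 1400 − 720 = 680 Myr.
A period fits inside if it starts at or after 1400 Ma and ends at or before 720 Ma; oldest first that gives Ectasian, Stenian, Tonian.

680 million years; Ectasian, Stenian, Tonian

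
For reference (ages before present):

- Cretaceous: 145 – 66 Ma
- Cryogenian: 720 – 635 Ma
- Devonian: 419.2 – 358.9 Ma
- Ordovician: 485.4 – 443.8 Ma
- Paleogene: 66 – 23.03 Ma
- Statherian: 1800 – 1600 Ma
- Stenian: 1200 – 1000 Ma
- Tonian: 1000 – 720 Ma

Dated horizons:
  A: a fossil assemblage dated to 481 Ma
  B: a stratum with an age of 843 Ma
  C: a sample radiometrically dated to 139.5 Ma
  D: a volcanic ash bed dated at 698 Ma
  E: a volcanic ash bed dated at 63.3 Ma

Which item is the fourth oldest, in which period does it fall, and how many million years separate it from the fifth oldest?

Larger Ma means older, so oldest first: B 843 > D 698 > A 481 > C 139.5 > E 63.3.
Counting 4 along gives C (139.5 Ma); the excerpt puts that inside the Cretaceous, 145–66 Ma.
Next in line is E (63.3 Ma), and 139.5 − 63.3 = 76.2 Myr.

C, in the Cretaceous; 76.2 million years to E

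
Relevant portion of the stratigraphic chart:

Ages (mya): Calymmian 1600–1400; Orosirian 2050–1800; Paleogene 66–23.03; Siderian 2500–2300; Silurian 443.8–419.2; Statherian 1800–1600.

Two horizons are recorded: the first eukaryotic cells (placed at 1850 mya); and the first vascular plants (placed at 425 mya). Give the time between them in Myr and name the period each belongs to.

1425 million years apart; the first in the Orosirian, the second in the Silurian

Elapsed time: 1850 − 425 = 1425 Myr.
1850 Ma lies within 2050–1800 Ma: Orosirian.
425 Ma lies within 443.8–419.2 Ma: Silurian.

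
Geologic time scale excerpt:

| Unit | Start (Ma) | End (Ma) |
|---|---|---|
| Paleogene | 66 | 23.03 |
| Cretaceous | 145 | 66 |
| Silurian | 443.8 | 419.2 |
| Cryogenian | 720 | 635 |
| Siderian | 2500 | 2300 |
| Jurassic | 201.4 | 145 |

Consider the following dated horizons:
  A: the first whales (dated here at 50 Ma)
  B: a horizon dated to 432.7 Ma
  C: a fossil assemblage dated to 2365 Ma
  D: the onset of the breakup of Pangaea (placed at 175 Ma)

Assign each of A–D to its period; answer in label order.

A — Paleogene; B — Silurian; C — Siderian; D — Jurassic

A: 50 Ma lies in 66–23.03 Ma, so Paleogene.
B: 432.7 Ma lies in 443.8–419.2 Ma, so Silurian.
C: 2365 Ma lies in 2500–2300 Ma, so Siderian.
D: 175 Ma lies in 201.4–145 Ma, so Jurassic.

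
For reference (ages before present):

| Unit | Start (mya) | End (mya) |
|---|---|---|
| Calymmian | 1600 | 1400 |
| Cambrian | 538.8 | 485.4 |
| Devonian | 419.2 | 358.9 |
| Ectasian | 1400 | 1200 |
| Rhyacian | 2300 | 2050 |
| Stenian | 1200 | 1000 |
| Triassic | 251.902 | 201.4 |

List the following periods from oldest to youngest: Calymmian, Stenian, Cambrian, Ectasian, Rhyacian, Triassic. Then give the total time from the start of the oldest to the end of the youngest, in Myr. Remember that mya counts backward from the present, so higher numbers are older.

Rhyacian, Calymmian, Ectasian, Stenian, Cambrian, Triassic; total span 2098.6 Myr

Start ages (Ma): Rhyacian 2300, Calymmian 1600, Ectasian 1400, Stenian 1200, Cambrian 538.8, Triassic 251.902.
Ordered oldest to youngest: Rhyacian, Calymmian, Ectasian, Stenian, Cambrian, Triassic.
Span = 2300 − 201.4 = 2098.6 Myr.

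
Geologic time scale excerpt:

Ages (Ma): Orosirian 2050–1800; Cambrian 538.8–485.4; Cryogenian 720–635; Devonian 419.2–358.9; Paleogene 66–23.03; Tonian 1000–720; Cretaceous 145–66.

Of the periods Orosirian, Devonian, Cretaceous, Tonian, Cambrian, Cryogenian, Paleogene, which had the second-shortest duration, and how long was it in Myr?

Cambrian, 53.4 million years

Start − end for each: Orosirian 2050 − 1800 = 250; Devonian 419.2 − 358.9 = 60.3; Cretaceous 145 − 66 = 79; Tonian 1000 − 720 = 280; Cambrian 538.8 − 485.4 = 53.4; Cryogenian 720 − 635 = 85; Paleogene 66 − 23.03 = 42.97.
Ranking these from shortest: Paleogene < Cambrian < Devonian < Cretaceous < Cryogenian < Orosirian < Tonian.
Position 2 in that ranking is Cambrian, which lasted 53.4 Myr.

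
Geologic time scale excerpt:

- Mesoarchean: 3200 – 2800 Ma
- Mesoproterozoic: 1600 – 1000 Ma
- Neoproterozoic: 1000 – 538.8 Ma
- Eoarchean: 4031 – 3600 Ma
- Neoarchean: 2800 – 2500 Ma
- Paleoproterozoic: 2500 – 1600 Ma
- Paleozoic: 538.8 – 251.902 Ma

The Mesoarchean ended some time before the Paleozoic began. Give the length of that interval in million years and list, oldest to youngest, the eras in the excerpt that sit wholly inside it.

End of Mesoarchean = 2800 Ma; start of Paleozoic = 538.8 Ma.
Gap = 2800 − 538.8 = 2261.2 Myr.
Eras wholly inside 2800–538.8 Ma: Neoarchean (2800–2500), Paleoproterozoic (2500–1600), Mesoproterozoic (1600–1000), Neoproterozoic (1000–538.8).

2261.2 million years; Neoarchean, Paleoproterozoic, Mesoproterozoic, Neoproterozoic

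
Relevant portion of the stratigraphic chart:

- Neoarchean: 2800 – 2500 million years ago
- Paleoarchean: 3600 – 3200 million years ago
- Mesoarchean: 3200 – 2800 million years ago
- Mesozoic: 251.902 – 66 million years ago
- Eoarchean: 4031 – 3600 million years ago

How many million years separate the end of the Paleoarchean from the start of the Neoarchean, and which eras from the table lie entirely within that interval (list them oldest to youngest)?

End of Paleoarchean = 3200 Ma; start of Neoarchean = 2800 Ma.
Gap = 3200 − 2800 = 400 Myr.
Eras wholly inside 3200–2800 Ma: Mesoarchean (3200–2800).

400 million years; Mesoarchean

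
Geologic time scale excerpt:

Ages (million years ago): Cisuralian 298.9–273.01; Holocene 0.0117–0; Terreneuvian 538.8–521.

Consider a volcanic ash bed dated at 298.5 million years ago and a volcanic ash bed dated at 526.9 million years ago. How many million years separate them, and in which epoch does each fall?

Elapsed time: 526.9 − 298.5 = 228.4 Myr.
298.5 Ma lies within 298.9–273.01 Ma: Cisuralian.
526.9 Ma lies within 538.8–521 Ma: Terreneuvian.

228.4 million years apart; the first in the Cisuralian, the second in the Terreneuvian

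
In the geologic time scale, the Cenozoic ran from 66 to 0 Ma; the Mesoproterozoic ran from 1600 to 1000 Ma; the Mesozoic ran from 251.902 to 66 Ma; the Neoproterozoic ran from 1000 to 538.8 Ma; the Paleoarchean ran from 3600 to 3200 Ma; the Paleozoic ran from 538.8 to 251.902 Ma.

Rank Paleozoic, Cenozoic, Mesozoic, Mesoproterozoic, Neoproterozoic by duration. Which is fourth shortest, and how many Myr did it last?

Durations: Paleozoic 286.898; Cenozoic 66; Mesozoic 185.902; Mesoproterozoic 600; Neoproterozoic 461.2 Myr.
Sorted shortest-first: Cenozoic (66), Mesozoic (185.902), Paleozoic (286.898), Neoproterozoic (461.2), Mesoproterozoic (600).
The fourth shortest is Neoproterozoic at 461.2 Myr.

Neoproterozoic, 461.2 million years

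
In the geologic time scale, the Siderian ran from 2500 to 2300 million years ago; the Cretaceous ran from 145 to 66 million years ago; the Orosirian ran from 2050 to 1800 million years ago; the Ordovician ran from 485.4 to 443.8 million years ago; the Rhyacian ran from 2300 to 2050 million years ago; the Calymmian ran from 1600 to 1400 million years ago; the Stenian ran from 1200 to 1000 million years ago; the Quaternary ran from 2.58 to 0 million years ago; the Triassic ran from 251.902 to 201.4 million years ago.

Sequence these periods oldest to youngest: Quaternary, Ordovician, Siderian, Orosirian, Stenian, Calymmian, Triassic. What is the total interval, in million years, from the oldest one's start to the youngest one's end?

Start ages (Ma): Siderian 2500, Orosirian 2050, Calymmian 1600, Stenian 1200, Ordovician 485.4, Triassic 251.902, Quaternary 2.58.
Ordered oldest to youngest: Siderian, Orosirian, Calymmian, Stenian, Ordovician, Triassic, Quaternary.
Span = 2500 − 0 = 2500 Myr.

Siderian, Orosirian, Calymmian, Stenian, Ordovician, Triassic, Quaternary; total span 2500 Myr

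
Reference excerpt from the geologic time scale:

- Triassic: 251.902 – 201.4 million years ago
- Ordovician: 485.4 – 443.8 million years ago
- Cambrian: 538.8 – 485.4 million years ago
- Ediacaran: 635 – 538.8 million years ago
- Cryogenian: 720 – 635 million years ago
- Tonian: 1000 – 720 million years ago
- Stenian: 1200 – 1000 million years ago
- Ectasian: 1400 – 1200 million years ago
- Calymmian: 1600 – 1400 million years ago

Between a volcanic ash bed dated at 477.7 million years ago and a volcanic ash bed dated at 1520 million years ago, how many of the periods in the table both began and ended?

The older date is 1520 Ma and the younger is 477.7 Ma.
Periods with start < 1520 and end > 477.7 Ma: Ectasian (1400–1200), Stenian (1200–1000), Tonian (1000–720), Cryogenian (720–635), Ediacaran (635–538.8), Cambrian (538.8–485.4).
That is 6 complete periods.

6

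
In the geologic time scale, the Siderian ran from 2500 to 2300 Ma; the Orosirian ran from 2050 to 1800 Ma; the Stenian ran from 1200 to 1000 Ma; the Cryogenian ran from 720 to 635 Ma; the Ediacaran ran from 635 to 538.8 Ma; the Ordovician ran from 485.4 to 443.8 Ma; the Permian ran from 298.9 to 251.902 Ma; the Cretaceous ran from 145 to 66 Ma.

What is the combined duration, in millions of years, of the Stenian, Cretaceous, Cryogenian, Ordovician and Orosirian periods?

Duration is start − end for each: (1200 − 1000) + (145 − 66) + (720 − 635) + (485.4 − 443.8) + (2050 − 1800).
That is 200 + 79 + 85 + 41.6 + 250, which totals 655.6 million years.

655.6 million years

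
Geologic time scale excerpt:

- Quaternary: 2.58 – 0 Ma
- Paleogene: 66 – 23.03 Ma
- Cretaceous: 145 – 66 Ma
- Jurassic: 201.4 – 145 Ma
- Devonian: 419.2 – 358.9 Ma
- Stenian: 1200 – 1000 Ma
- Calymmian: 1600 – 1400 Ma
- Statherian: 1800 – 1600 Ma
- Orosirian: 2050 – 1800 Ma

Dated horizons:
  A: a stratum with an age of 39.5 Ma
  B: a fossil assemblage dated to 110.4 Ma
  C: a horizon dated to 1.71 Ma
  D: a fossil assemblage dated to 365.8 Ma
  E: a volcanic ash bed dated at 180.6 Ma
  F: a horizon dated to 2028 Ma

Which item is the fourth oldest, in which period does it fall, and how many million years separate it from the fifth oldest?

B, in the Cretaceous; 70.9 million years to A

Sorted oldest-first by Ma: F (2028), D (365.8), E (180.6), B (110.4), A (39.5), C (1.71).
The fourth oldest is B at 110.4 Ma, which lies in 145–66 Ma: the Cretaceous.
The fifth oldest is A at 39.5 Ma; separation = |110.4 − 39.5| = 70.9 Myr.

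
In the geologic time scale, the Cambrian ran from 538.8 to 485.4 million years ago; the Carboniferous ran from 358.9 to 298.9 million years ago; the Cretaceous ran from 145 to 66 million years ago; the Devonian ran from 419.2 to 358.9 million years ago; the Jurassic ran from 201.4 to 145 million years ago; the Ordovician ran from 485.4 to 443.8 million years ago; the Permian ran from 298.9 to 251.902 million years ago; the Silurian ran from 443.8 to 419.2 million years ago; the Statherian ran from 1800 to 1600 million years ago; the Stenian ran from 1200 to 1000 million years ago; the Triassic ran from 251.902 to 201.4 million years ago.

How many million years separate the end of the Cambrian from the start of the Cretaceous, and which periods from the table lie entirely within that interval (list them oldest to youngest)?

340.4 million years; Ordovician, Silurian, Devonian, Carboniferous, Permian, Triassic, Jurassic

The Cambrian closes at 485.4 Ma and the Cretaceous opens at 145 Ma, so the interval is 485.4 − 145 = 340.4 Myr.
A period fits inside if it starts at or after 485.4 Ma and ends at or before 145 Ma; oldest first that gives Ordovician, Silurian, Devonian, Carboniferous, Permian, Triassic, Jurassic.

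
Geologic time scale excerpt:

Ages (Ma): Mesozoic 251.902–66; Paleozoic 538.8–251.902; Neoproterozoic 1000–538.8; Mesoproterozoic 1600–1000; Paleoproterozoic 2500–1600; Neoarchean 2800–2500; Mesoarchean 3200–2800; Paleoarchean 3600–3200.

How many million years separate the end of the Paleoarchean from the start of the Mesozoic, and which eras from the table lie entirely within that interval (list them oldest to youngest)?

The Paleoarchean closes at 3200 Ma and the Mesozoic opens at 251.902 Ma, so the interval is 3200 − 251.902 = 2948.098 Myr.
An era fits inside if it starts at or after 3200 Ma and ends at or before 251.902 Ma; oldest first that gives Mesoarchean, Neoarchean, Paleoproterozoic, Mesoproterozoic, Neoproterozoic, Paleozoic.

2948.098 million years; Mesoarchean, Neoarchean, Paleoproterozoic, Mesoproterozoic, Neoproterozoic, Paleozoic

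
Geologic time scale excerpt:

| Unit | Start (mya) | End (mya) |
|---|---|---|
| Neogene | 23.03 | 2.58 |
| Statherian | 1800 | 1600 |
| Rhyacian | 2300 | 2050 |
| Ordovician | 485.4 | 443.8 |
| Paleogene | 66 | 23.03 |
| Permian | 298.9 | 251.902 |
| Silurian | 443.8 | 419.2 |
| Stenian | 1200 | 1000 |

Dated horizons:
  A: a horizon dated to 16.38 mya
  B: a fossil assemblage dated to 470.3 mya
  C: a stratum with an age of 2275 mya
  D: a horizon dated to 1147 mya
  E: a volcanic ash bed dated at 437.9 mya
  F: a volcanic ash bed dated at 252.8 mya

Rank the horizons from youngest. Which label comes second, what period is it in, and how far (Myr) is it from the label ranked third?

F, in the Permian; 185.1 million years to E

Smaller Ma means younger, so youngest first: A 16.38 < F 252.8 < E 437.9 < B 470.3 < D 1147 < C 2275.
Counting 2 along gives F (252.8 Ma); the excerpt puts that inside the Permian, 298.9–251.902 Ma.
Next in line is E (437.9 Ma), and 437.9 − 252.8 = 185.1 Myr.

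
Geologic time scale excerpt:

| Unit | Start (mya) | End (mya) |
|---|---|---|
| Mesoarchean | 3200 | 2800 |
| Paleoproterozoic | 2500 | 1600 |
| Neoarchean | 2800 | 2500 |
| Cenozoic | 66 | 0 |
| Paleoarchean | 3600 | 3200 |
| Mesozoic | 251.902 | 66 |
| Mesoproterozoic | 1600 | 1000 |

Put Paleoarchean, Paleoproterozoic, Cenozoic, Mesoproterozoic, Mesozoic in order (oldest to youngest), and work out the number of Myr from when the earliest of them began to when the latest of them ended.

From the excerpt: Paleoarchean 3600–3200; Paleoproterozoic 2500–1600; Cenozoic 66–0; Mesoproterozoic 1600–1000; Mesozoic 251.902–66 (Ma).
Larger Ma is earlier, so the oldest is Paleoarchean and the youngest is Cenozoic; oldest to youngest: Paleoarchean, Paleoproterozoic, Mesoproterozoic, Mesozoic, Cenozoic.
Oldest start 3600 minus youngest end 0 gives 3600 Myr overall.

Paleoarchean, Paleoproterozoic, Mesoproterozoic, Mesozoic, Cenozoic; total span 3600 Myr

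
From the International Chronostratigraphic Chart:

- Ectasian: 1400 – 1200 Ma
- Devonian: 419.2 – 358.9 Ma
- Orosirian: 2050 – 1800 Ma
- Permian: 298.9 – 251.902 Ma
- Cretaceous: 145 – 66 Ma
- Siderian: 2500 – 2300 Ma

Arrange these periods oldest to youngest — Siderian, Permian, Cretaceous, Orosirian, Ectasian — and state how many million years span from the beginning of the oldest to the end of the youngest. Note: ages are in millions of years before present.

Siderian → Orosirian → Ectasian → Permian → Cretaceous; total span 2434 Myr

From the excerpt: Siderian 2500–2300; Permian 298.9–251.902; Cretaceous 145–66; Orosirian 2050–1800; Ectasian 1400–1200 (Ma).
Larger Ma is earlier, so the oldest is Siderian and the youngest is Cretaceous; oldest to youngest: Siderian, Orosirian, Ectasian, Permian, Cretaceous.
Oldest start 2500 minus youngest end 66 gives 2434 Myr overall.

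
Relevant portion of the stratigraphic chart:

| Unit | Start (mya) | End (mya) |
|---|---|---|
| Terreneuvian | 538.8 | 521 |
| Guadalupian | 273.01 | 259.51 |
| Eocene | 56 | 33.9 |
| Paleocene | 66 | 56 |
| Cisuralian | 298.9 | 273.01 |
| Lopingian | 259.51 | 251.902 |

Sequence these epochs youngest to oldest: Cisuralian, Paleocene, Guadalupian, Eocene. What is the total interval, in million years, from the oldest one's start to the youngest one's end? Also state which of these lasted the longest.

From the excerpt: Cisuralian 298.9–273.01; Paleocene 66–56; Guadalupian 273.01–259.51; Eocene 56–33.9 (Ma).
Larger Ma is earlier, so the oldest is Cisuralian and the youngest is Eocene; youngest to oldest: Eocene, Paleocene, Guadalupian, Cisuralian.
Oldest start 298.9 minus youngest end 33.9 gives 265 Myr overall.
Individual lengths (start − end): Cisuralian 25.89; Eocene 22.1; Paleocene 10; Guadalupian 13.5. The largest is Cisuralian at 25.89 Myr.

Eocene → Paleocene → Guadalupian → Cisuralian; total span 265 Myr; longest is Cisuralian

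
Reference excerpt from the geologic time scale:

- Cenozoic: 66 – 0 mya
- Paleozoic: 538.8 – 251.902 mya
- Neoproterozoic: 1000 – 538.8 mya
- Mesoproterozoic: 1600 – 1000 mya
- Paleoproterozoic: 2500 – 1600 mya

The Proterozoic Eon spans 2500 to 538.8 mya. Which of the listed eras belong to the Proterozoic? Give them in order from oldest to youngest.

Paleoproterozoic, Mesoproterozoic, Neoproterozoic

Eras with both bounds inside 2500–538.8 Ma: Paleoproterozoic (2500–1600), Mesoproterozoic (1600–1000), Neoproterozoic (1000–538.8).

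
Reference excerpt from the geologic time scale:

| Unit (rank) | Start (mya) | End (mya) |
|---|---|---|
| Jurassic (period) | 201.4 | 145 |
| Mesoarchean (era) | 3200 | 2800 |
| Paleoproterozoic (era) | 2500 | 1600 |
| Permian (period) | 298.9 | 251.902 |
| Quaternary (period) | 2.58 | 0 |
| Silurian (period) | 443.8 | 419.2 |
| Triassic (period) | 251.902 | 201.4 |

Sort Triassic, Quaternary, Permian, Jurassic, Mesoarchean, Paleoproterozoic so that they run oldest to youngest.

Sorting by start age (descending Ma, since larger Ma = older): Mesoarchean start 3200, Paleoproterozoic start 2500, Permian start 298.9, Triassic start 251.902, Jurassic start 201.4, Quaternary start 2.58.

Mesoarchean → Paleoproterozoic → Permian → Triassic → Jurassic → Quaternary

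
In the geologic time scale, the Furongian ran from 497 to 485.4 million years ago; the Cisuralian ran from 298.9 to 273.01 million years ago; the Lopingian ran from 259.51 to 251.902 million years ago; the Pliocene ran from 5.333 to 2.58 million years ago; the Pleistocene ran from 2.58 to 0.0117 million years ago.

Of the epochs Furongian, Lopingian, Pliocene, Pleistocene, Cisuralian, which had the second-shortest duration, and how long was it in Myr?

Pliocene, 2.753 million years

Durations: Furongian 11.6; Lopingian 7.608; Pliocene 2.753; Pleistocene 2.5683; Cisuralian 25.89 Myr.
Sorted shortest-first: Pleistocene (2.5683), Pliocene (2.753), Lopingian (7.608), Furongian (11.6), Cisuralian (25.89).
The second shortest is Pliocene at 2.753 Myr.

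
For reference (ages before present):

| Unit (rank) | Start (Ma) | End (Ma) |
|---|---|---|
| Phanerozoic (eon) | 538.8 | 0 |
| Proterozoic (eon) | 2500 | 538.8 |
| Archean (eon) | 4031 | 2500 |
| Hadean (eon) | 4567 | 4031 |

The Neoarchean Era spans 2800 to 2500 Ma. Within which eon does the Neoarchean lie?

The Neoarchean (2800–2500 Ma) lies entirely within 4031–2500 Ma, the Archean Eon.

Archean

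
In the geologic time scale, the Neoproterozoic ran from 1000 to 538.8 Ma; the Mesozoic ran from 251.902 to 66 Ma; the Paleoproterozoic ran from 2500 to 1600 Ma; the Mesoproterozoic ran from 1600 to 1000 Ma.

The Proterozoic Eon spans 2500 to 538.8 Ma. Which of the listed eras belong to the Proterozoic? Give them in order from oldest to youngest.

Paleoproterozoic, Mesoproterozoic, Neoproterozoic

Eras with both bounds inside 2500–538.8 Ma: Paleoproterozoic (2500–1600), Mesoproterozoic (1600–1000), Neoproterozoic (1000–538.8).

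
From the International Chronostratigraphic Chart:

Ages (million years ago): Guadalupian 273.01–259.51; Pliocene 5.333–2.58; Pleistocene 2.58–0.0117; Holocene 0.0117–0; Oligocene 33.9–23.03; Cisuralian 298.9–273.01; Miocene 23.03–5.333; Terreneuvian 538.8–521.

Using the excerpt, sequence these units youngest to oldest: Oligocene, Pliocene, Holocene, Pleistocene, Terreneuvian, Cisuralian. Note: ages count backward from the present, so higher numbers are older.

Holocene → Pleistocene → Pliocene → Oligocene → Cisuralian → Terreneuvian

The oldest of these is Terreneuvian (starts 538.8 Ma) and the youngest is Holocene (ends 0 Ma).
In between, by decreasing start age: Cisuralian (298.9), Oligocene (33.9), Pliocene (5.333), Pleistocene (2.58).
Listing youngest first means reversing that sequence.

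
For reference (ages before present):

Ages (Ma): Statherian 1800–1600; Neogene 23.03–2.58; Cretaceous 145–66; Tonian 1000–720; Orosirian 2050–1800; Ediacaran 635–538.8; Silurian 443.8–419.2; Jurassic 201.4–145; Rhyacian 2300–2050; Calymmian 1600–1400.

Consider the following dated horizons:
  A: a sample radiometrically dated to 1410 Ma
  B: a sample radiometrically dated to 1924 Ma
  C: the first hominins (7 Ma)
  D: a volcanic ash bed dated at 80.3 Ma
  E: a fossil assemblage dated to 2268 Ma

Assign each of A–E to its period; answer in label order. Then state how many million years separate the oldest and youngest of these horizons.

Match each age against the start–end ranges in the excerpt: A = 1410 Ma → Calymmian (1600–1400); B = 1924 Ma → Orosirian (2050–1800); C = 7 Ma → Neogene (23.03–2.58); D = 80.3 Ma → Cretaceous (145–66); E = 2268 Ma → Rhyacian (2300–2050).
The largest age is 2268 Ma and the smallest is 7 Ma; their difference is 2261 Myr.

A — Calymmian; B — Orosirian; C — Neogene; D — Cretaceous; E — Rhyacian; span 2261 million years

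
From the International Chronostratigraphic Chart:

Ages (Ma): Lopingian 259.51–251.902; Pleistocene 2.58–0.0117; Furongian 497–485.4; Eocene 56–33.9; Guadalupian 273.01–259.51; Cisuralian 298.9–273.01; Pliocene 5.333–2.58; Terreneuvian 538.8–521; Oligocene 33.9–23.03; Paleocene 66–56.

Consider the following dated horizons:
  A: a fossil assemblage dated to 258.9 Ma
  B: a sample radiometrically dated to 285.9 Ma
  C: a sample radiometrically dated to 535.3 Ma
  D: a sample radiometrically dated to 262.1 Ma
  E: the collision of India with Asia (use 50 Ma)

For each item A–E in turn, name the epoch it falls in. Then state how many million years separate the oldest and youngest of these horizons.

A — Lopingian; B — Cisuralian; C — Terreneuvian; D — Guadalupian; E — Eocene; span 485.3 million years

A: 258.9 Ma lies in 259.51–251.902 Ma, so Lopingian.
B: 285.9 Ma lies in 298.9–273.01 Ma, so Cisuralian.
C: 535.3 Ma lies in 538.8–521 Ma, so Terreneuvian.
D: 262.1 Ma lies in 273.01–259.51 Ma, so Guadalupian.
E: 50 Ma lies in 56–33.9 Ma, so Eocene.
Oldest = 535.3 Ma, youngest = 50 Ma → span 485.3 Myr.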